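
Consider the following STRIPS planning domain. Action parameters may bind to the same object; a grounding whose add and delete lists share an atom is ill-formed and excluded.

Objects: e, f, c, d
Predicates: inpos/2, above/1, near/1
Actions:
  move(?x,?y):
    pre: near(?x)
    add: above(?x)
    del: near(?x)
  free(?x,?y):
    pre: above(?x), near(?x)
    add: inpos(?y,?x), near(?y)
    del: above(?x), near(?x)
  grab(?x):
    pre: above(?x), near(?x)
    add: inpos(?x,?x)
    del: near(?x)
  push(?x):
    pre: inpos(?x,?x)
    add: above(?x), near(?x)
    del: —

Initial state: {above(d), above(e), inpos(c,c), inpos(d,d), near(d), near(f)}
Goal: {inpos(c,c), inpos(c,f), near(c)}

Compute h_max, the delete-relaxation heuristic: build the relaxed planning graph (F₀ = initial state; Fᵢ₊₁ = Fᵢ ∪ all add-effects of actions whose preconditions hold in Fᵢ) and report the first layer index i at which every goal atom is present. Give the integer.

2

F0 = init (6 atoms)
F1 = F0 ∪ {above(c), above(f), inpos(c,d), inpos(e,d), inpos(f,d), near(c), near(e)}  (13 atoms)
F2 = F1 ∪ {inpos(c,e), inpos(c,f), inpos(d,c), inpos(d,e), inpos(d,f), inpos(e,c), inpos(e,e), inpos(e,f), inpos(f,c), inpos(f,e), inpos(f,f)}  (24 atoms)
goal ⊆ F2  ⇒  h_max = 2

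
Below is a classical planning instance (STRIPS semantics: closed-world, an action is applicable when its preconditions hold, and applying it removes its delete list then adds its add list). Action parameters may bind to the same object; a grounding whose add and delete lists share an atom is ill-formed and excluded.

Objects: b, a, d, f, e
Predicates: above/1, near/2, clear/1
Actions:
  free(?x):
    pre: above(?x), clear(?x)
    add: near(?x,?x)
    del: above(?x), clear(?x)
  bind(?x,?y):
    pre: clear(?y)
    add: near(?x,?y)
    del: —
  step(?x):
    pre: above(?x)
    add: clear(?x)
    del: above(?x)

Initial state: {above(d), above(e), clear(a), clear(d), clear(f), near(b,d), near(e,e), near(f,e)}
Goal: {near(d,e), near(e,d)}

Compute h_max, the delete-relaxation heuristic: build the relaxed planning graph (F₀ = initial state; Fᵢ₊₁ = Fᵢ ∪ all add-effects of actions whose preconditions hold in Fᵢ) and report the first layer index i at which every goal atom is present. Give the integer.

F0 = init (8 atoms)
F1 = F0 ∪ {clear(e), near(a,a), near(a,d), near(a,f), near(b,a), near(b,f), near(d,a), near(d,d), near(d,f), near(e,a), near(e,d), near(e,f), near(f,a), near(f,d), near(f,f)}  (23 atoms)
F2 = F1 ∪ {near(a,e), near(b,e), near(d,e)}  (26 atoms)
goal ⊆ F2  ⇒  h_max = 2

2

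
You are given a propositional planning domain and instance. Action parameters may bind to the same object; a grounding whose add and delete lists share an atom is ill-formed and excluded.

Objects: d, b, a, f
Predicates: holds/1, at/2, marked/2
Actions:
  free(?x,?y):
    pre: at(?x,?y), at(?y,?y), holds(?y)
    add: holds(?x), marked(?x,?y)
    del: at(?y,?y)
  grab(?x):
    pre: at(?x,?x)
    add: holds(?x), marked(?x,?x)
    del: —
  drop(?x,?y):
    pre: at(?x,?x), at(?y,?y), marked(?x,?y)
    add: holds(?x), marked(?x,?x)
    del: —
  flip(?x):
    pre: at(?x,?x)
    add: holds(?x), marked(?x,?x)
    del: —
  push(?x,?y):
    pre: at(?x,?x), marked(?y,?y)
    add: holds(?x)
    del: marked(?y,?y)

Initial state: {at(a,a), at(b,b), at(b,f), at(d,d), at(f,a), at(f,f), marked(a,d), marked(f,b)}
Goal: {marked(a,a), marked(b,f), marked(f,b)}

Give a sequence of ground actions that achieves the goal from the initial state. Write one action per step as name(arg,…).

grab(a); free(f,a); free(b,f)

1. grab(a)  →  {at(a,a), at(b,b), at(b,f), at(d,d), at(f,a), at(f,f), holds(a), marked(a,a), marked(a,d), marked(f,b)}
2. free(f,a)  →  {at(b,b), at(b,f), at(d,d), at(f,a), at(f,f), holds(a), holds(f), marked(a,a), marked(a,d), marked(f,a), marked(f,b)}
3. free(b,f)  →  {at(b,b), at(b,f), at(d,d), at(f,a), holds(a), holds(b), holds(f), marked(a,a), marked(a,d), marked(b,f), marked(f,a), marked(f,b)}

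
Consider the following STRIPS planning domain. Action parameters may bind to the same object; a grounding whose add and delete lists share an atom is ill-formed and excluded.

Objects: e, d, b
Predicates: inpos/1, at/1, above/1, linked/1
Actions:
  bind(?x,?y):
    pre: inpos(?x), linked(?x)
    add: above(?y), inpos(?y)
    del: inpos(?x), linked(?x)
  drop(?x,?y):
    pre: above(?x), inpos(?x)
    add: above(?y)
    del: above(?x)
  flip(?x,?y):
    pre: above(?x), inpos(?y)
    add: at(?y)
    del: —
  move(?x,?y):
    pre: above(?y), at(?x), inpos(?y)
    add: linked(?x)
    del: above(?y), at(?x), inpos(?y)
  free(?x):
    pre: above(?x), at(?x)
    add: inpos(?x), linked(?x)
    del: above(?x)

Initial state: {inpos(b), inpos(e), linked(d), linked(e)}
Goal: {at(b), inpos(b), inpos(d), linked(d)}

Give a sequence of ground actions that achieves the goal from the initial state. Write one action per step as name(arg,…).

1. bind(e,d)  →  {above(d), inpos(b), inpos(d), linked(d)}
2. flip(d,b)  →  {above(d), at(b), inpos(b), inpos(d), linked(d)}

bind(e,d); flip(d,b)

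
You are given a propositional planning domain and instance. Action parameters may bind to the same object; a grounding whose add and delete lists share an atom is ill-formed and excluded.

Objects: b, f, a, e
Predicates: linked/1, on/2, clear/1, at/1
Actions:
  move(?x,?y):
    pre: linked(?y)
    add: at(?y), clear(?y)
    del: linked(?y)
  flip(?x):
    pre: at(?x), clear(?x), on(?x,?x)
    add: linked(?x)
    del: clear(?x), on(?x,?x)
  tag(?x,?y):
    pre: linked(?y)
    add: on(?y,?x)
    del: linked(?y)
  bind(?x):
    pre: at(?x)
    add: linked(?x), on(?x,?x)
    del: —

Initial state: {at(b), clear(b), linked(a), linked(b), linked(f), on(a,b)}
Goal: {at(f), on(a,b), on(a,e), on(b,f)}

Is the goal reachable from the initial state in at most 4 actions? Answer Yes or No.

Yes

1. move(b,f)  →  {at(b), at(f), clear(b), clear(f), linked(a), linked(b), on(a,b)}
2. tag(f,b)  →  {at(b), at(f), clear(b), clear(f), linked(a), on(a,b), on(b,f)}
3. tag(e,a)  →  {at(b), at(f), clear(b), clear(f), on(a,b), on(a,e), on(b,f)}
optimal plan length = 3; 3 ≤ 4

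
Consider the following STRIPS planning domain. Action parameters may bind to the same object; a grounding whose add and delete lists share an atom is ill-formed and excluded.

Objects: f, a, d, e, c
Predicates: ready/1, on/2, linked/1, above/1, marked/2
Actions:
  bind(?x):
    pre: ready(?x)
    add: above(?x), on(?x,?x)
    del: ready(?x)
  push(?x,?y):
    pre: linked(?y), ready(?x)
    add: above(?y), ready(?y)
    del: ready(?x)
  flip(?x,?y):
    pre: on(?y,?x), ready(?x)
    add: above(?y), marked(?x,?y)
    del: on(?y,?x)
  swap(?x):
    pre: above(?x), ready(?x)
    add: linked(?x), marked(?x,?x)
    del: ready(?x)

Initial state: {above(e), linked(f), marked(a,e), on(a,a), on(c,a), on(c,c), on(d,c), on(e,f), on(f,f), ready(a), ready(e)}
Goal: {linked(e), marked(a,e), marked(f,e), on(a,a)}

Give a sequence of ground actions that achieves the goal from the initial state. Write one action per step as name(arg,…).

push(a,f); flip(f,e); swap(e)

1. push(a,f)  →  {above(e), above(f), linked(f), marked(a,e), on(a,a), on(c,a), on(c,c), on(d,c), on(e,f), on(f,f), ready(e), ready(f)}
2. flip(f,e)  →  {above(e), above(f), linked(f), marked(a,e), marked(f,e), on(a,a), on(c,a), on(c,c), on(d,c), on(f,f), ready(e), ready(f)}
3. swap(e)  →  {above(e), above(f), linked(e), linked(f), marked(a,e), marked(e,e), marked(f,e), on(a,a), on(c,a), on(c,c), on(d,c), on(f,f), ready(f)}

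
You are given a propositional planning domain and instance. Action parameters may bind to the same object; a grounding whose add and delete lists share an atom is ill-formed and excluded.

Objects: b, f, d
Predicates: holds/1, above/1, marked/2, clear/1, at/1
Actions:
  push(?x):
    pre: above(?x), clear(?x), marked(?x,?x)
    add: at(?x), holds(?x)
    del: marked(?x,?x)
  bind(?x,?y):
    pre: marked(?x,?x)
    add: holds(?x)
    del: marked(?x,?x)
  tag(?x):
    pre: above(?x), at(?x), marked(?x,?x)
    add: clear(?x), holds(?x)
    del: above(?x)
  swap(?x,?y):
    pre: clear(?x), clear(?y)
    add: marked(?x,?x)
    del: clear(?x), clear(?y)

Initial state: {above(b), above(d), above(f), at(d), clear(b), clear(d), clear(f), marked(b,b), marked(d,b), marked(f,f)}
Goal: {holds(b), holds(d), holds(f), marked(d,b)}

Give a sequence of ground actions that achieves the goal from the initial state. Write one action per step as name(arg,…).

1. push(b)  →  {above(b), above(d), above(f), at(b), at(d), clear(b), clear(d), clear(f), holds(b), marked(d,b), marked(f,f)}
2. push(f)  →  {above(b), above(d), above(f), at(b), at(d), at(f), clear(b), clear(d), clear(f), holds(b), holds(f), marked(d,b)}
3. swap(d,b)  →  {above(b), above(d), above(f), at(b), at(d), at(f), clear(f), holds(b), holds(f), marked(d,b), marked(d,d)}
4. bind(d,b)  →  {above(b), above(d), above(f), at(b), at(d), at(f), clear(f), holds(b), holds(d), holds(f), marked(d,b)}

push(b); push(f); swap(d,b); bind(d,b)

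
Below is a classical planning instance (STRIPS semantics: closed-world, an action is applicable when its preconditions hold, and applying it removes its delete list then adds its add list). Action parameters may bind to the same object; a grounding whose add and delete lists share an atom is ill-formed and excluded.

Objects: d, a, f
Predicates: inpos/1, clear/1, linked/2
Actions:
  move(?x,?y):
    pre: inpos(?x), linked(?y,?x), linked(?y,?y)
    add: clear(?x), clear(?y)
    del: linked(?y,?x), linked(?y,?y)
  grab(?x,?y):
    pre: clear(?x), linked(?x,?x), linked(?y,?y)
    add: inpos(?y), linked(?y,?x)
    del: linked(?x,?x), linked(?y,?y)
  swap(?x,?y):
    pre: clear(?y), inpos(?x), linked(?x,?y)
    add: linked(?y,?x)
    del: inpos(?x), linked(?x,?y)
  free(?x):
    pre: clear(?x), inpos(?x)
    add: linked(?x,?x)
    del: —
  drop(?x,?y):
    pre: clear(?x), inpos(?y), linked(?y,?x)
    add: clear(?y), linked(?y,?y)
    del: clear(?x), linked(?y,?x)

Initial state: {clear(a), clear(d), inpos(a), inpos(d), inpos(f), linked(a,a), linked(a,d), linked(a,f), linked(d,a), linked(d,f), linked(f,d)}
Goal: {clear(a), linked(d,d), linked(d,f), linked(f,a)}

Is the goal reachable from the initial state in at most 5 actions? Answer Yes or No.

Yes

1. free(d)  →  {clear(a), clear(d), inpos(a), inpos(d), inpos(f), linked(a,a), linked(a,d), linked(a,f), linked(d,a), linked(d,d), linked(d,f), linked(f,d)}
2. drop(d,f)  →  {clear(a), clear(f), inpos(a), inpos(d), inpos(f), linked(a,a), linked(a,d), linked(a,f), linked(d,a), linked(d,d), linked(d,f), linked(f,f)}
3. grab(a,f)  →  {clear(a), clear(f), inpos(a), inpos(d), inpos(f), linked(a,d), linked(a,f), linked(d,a), linked(d,d), linked(d,f), linked(f,a)}
optimal plan length = 3; 3 ≤ 5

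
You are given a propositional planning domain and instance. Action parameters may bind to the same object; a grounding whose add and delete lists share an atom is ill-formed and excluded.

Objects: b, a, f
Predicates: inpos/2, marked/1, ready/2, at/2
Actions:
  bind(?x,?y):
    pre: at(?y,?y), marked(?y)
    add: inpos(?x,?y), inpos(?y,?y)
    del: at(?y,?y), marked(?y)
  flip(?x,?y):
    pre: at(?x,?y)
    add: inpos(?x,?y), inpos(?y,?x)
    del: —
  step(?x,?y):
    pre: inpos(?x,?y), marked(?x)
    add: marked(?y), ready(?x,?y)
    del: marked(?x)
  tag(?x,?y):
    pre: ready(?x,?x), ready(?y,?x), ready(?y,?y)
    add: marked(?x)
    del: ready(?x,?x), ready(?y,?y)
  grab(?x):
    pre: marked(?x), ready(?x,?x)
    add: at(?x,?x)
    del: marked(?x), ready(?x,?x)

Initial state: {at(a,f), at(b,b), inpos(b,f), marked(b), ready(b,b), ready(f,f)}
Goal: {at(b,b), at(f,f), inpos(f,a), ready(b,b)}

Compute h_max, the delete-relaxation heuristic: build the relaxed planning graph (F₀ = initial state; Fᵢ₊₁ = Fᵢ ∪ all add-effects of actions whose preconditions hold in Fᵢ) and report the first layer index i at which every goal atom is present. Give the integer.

2

F0 = init (6 atoms)
F1 = F0 ∪ {inpos(a,b), inpos(a,f), inpos(b,b), inpos(f,a), inpos(f,b), marked(f), ready(b,f)}  (13 atoms)
F2 = F1 ∪ {at(f,f), marked(a), ready(f,a), ready(f,b)}  (17 atoms)
goal ⊆ F2  ⇒  h_max = 2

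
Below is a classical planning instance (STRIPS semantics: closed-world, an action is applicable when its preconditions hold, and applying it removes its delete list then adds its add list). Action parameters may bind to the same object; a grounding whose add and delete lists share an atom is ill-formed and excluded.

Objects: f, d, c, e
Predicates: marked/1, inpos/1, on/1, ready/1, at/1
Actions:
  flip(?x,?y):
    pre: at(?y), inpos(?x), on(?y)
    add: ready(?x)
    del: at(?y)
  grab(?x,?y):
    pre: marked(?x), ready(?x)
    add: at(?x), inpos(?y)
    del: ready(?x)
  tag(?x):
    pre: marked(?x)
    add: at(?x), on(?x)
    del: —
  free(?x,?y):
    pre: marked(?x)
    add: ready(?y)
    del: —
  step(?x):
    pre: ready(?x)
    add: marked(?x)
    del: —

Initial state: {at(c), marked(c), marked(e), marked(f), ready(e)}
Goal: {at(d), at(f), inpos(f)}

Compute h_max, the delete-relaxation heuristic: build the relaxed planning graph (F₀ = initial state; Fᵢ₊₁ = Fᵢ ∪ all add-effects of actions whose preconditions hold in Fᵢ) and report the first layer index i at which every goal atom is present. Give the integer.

F0 = init (5 atoms)
F1 = F0 ∪ {at(e), at(f), inpos(c), inpos(d), inpos(e), inpos(f), on(c), on(e), on(f), ready(c), ready(d), ready(f)}  (17 atoms)
F2 = F1 ∪ {marked(d)}  (18 atoms)
F3 = F2 ∪ {at(d), on(d)}  (20 atoms)
goal ⊆ F3  ⇒  h_max = 3

3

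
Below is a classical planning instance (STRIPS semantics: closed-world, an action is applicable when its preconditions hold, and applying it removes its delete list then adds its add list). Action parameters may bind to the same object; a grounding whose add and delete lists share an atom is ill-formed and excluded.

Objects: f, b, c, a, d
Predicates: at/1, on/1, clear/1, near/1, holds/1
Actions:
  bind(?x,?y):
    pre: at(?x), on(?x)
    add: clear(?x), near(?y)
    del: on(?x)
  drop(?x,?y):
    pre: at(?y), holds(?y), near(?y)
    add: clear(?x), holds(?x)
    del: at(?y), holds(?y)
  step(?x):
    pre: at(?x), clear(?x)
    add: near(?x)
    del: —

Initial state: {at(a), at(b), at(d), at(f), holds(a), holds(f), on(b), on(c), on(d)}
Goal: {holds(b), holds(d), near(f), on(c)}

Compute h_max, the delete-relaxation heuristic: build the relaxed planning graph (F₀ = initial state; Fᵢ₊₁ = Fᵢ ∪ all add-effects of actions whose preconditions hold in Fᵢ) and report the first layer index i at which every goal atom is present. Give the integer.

2

F0 = init (9 atoms)
F1 = F0 ∪ {clear(b), clear(d), near(a), near(b), near(c), near(d), near(f)}  (16 atoms)
F2 = F1 ∪ {clear(a), clear(c), clear(f), holds(b), holds(c), holds(d)}  (22 atoms)
goal ⊆ F2  ⇒  h_max = 2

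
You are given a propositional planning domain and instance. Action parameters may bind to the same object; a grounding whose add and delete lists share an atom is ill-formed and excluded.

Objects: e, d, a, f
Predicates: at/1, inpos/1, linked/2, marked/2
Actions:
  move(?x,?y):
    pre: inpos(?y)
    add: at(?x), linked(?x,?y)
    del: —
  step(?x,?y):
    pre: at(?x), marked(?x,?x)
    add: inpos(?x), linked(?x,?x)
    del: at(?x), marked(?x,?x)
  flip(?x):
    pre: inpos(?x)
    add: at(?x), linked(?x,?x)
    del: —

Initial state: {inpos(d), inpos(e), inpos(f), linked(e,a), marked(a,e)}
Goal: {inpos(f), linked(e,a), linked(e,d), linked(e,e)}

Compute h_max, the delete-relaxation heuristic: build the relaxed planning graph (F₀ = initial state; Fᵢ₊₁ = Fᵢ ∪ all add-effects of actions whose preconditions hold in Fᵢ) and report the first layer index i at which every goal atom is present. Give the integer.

F0 = init (5 atoms)
F1 = F0 ∪ {at(a), at(d), at(e), at(f), linked(a,d), linked(a,e), linked(a,f), linked(d,d), linked(d,e), linked(d,f), linked(e,d), linked(e,e), linked(e,f), linked(f,d), linked(f,e), linked(f,f)}  (21 atoms)
goal ⊆ F1  ⇒  h_max = 1

1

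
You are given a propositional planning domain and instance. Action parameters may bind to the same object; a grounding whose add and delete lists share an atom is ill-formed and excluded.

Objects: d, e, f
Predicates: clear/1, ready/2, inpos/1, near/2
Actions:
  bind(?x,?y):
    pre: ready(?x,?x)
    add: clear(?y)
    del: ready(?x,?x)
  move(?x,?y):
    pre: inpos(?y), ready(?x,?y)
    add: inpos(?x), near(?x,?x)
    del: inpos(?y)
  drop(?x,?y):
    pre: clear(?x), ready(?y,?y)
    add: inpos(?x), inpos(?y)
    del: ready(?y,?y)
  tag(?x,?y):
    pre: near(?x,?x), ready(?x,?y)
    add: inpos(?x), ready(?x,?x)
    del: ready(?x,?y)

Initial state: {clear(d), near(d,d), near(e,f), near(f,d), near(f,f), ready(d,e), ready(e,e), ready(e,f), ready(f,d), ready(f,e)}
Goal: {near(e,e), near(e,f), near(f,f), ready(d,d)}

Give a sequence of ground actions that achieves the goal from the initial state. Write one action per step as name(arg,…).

1. tag(d,e)  →  {clear(d), inpos(d), near(d,d), near(e,f), near(f,d), near(f,f), ready(d,d), ready(e,e), ready(e,f), ready(f,d), ready(f,e)}
2. move(f,d)  →  {clear(d), inpos(f), near(d,d), near(e,f), near(f,d), near(f,f), ready(d,d), ready(e,e), ready(e,f), ready(f,d), ready(f,e)}
3. move(e,f)  →  {clear(d), inpos(e), near(d,d), near(e,e), near(e,f), near(f,d), near(f,f), ready(d,d), ready(e,e), ready(e,f), ready(f,d), ready(f,e)}

tag(d,e); move(f,d); move(e,f)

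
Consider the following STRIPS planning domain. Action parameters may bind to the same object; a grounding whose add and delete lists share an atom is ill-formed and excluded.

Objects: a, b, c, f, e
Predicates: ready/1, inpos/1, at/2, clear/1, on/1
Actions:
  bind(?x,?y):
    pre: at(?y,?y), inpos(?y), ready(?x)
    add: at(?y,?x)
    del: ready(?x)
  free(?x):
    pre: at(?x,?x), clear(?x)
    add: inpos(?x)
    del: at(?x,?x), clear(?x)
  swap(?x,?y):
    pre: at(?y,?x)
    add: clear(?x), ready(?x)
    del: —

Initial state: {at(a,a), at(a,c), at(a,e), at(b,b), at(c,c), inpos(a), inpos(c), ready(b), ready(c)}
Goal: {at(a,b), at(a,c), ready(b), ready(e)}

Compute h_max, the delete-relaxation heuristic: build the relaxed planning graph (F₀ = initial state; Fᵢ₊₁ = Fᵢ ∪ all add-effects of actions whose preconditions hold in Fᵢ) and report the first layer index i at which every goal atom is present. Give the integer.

F0 = init (9 atoms)
F1 = F0 ∪ {at(a,b), at(c,b), clear(a), clear(b), clear(c), clear(e), ready(a), ready(e)}  (17 atoms)
goal ⊆ F1  ⇒  h_max = 1

1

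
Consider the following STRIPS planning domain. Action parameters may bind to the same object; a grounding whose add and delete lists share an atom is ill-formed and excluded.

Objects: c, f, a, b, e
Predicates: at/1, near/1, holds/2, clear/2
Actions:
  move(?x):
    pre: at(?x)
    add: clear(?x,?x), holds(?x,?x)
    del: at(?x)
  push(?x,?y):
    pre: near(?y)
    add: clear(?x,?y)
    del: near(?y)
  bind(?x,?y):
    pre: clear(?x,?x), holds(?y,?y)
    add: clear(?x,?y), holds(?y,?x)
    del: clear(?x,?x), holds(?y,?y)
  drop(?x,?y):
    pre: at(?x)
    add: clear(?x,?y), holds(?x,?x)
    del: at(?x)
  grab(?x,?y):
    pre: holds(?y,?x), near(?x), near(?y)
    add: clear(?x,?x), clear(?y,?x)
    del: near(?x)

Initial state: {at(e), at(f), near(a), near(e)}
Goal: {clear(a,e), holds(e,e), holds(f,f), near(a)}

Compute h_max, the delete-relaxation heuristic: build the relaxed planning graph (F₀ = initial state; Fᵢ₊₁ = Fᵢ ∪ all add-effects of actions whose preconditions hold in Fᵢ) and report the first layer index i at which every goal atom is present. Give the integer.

F0 = init (4 atoms)
F1 = F0 ∪ {clear(a,a), clear(a,e), clear(b,a), clear(b,e), clear(c,a), clear(c,e), clear(e,a), clear(e,b), clear(e,c), clear(e,e), clear(e,f), clear(f,a), clear(f,b), clear(f,c), clear(f,e), clear(f,f), holds(e,e), holds(f,f)}  (22 atoms)
goal ⊆ F1  ⇒  h_max = 1

1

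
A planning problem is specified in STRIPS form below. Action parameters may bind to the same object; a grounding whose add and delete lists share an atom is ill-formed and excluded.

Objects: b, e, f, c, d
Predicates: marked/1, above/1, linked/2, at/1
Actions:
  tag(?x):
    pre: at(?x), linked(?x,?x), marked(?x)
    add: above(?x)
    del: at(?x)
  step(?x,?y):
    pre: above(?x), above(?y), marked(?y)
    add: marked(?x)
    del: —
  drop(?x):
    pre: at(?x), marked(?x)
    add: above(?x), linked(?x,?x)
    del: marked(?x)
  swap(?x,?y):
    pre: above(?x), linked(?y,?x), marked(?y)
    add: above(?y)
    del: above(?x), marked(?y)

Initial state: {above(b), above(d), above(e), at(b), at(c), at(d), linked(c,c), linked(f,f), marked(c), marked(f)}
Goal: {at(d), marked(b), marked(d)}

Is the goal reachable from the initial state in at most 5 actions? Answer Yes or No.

Yes

1. tag(c)  →  {above(b), above(c), above(d), above(e), at(b), at(d), linked(c,c), linked(f,f), marked(c), marked(f)}
2. step(b,c)  →  {above(b), above(c), above(d), above(e), at(b), at(d), linked(c,c), linked(f,f), marked(b), marked(c), marked(f)}
3. step(d,b)  →  {above(b), above(c), above(d), above(e), at(b), at(d), linked(c,c), linked(f,f), marked(b), marked(c), marked(d), marked(f)}
optimal plan length = 3; 3 ≤ 5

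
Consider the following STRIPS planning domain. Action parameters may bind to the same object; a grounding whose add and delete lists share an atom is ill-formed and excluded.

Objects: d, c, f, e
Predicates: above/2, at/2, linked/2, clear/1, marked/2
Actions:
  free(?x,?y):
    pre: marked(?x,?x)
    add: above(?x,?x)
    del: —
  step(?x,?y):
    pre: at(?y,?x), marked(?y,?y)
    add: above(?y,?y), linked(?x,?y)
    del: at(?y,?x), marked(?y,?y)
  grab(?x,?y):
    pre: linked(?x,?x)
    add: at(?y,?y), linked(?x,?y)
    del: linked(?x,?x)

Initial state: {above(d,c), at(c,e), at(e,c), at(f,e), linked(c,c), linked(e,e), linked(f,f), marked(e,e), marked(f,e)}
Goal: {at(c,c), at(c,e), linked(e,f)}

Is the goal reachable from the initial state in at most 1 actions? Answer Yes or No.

1. grab(f,c)  →  {above(d,c), at(c,c), at(c,e), at(e,c), at(f,e), linked(c,c), linked(e,e), linked(f,c), marked(e,e), marked(f,e)}
2. grab(e,f)  →  {above(d,c), at(c,c), at(c,e), at(e,c), at(f,e), at(f,f), linked(c,c), linked(e,f), linked(f,c), marked(e,e), marked(f,e)}
optimal plan length = 2; 2 > 1

No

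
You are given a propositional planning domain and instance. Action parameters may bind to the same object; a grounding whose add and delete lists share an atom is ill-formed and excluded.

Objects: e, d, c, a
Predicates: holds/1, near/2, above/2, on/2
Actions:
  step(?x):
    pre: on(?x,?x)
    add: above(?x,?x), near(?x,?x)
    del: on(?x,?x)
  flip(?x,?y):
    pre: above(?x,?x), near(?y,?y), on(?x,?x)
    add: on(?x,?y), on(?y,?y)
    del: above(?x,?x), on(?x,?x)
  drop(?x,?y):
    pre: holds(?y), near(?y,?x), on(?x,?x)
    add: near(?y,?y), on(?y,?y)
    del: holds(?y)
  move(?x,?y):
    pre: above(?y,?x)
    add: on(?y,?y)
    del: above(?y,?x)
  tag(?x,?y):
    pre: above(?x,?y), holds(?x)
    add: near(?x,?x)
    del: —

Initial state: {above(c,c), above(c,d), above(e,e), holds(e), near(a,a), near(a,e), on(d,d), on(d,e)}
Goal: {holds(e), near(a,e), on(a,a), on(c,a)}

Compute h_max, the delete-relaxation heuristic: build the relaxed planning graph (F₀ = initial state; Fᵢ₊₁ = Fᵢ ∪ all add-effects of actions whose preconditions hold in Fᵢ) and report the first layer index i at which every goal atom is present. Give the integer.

F0 = init (8 atoms)
F1 = F0 ∪ {above(d,d), near(d,d), near(e,e), on(c,c), on(e,e)}  (13 atoms)
F2 = F1 ∪ {near(c,c), on(a,a), on(c,a), on(c,d), on(c,e), on(d,a), on(e,a), on(e,d)}  (21 atoms)
goal ⊆ F2  ⇒  h_max = 2

2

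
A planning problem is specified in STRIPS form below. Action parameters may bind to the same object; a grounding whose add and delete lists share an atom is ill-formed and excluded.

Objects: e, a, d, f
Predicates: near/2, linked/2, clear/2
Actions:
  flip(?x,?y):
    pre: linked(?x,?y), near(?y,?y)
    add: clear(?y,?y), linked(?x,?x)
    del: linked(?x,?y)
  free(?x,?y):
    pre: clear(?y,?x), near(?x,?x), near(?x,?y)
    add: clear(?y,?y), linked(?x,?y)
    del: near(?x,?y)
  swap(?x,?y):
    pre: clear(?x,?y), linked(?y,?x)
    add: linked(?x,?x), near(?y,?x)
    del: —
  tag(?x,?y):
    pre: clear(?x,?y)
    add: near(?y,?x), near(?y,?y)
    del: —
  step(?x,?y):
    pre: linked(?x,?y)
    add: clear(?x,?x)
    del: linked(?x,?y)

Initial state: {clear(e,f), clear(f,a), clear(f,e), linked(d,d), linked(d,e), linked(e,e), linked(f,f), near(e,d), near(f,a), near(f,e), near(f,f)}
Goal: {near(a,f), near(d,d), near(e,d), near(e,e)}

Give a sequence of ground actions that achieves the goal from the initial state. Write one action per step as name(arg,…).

1. tag(f,e)  →  {clear(e,f), clear(f,a), clear(f,e), linked(d,d), linked(d,e), linked(e,e), linked(f,f), near(e,d), near(e,e), near(e,f), near(f,a), near(f,e), near(f,f)}
2. tag(f,a)  →  {clear(e,f), clear(f,a), clear(f,e), linked(d,d), linked(d,e), linked(e,e), linked(f,f), near(a,a), near(a,f), near(e,d), near(e,e), near(e,f), near(f,a), near(f,e), near(f,f)}
3. step(d,e)  →  {clear(d,d), clear(e,f), clear(f,a), clear(f,e), linked(d,d), linked(e,e), linked(f,f), near(a,a), near(a,f), near(e,d), near(e,e), near(e,f), near(f,a), near(f,e), near(f,f)}
4. swap(d,d)  →  {clear(d,d), clear(e,f), clear(f,a), clear(f,e), linked(d,d), linked(e,e), linked(f,f), near(a,a), near(a,f), near(d,d), near(e,d), near(e,e), near(e,f), near(f,a), near(f,e), near(f,f)}

tag(f,e); tag(f,a); step(d,e); swap(d,d)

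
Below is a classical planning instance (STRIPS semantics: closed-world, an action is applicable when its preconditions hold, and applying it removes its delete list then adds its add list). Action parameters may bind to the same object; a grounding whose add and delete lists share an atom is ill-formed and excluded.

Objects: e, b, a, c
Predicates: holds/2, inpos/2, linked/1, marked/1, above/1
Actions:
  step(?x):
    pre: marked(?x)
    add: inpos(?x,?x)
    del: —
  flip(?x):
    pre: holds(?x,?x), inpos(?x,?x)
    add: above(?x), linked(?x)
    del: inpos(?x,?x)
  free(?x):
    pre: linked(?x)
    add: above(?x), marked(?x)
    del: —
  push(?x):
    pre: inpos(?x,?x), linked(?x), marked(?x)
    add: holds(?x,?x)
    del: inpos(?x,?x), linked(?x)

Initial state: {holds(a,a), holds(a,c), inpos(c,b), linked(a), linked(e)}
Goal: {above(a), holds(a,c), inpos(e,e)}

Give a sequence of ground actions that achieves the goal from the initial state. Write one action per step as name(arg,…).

1. free(e)  →  {above(e), holds(a,a), holds(a,c), inpos(c,b), linked(a), linked(e), marked(e)}
2. step(e)  →  {above(e), holds(a,a), holds(a,c), inpos(c,b), inpos(e,e), linked(a), linked(e), marked(e)}
3. free(a)  →  {above(a), above(e), holds(a,a), holds(a,c), inpos(c,b), inpos(e,e), linked(a), linked(e), marked(a), marked(e)}

free(e); step(e); free(a)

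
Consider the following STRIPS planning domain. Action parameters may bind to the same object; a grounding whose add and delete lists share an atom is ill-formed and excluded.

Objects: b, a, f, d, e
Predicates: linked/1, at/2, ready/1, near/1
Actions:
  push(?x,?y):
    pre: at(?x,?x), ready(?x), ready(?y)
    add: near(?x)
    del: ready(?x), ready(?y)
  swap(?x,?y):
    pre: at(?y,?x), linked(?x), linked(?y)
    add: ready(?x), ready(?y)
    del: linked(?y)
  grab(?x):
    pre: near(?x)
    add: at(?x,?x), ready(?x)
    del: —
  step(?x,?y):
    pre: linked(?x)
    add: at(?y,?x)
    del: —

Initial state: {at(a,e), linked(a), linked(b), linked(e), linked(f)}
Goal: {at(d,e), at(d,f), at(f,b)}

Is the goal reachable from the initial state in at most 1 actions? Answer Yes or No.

1. step(b,f)  →  {at(a,e), at(f,b), linked(a), linked(b), linked(e), linked(f)}
2. step(f,d)  →  {at(a,e), at(d,f), at(f,b), linked(a), linked(b), linked(e), linked(f)}
3. step(e,d)  →  {at(a,e), at(d,e), at(d,f), at(f,b), linked(a), linked(b), linked(e), linked(f)}
optimal plan length = 3; 3 > 1

No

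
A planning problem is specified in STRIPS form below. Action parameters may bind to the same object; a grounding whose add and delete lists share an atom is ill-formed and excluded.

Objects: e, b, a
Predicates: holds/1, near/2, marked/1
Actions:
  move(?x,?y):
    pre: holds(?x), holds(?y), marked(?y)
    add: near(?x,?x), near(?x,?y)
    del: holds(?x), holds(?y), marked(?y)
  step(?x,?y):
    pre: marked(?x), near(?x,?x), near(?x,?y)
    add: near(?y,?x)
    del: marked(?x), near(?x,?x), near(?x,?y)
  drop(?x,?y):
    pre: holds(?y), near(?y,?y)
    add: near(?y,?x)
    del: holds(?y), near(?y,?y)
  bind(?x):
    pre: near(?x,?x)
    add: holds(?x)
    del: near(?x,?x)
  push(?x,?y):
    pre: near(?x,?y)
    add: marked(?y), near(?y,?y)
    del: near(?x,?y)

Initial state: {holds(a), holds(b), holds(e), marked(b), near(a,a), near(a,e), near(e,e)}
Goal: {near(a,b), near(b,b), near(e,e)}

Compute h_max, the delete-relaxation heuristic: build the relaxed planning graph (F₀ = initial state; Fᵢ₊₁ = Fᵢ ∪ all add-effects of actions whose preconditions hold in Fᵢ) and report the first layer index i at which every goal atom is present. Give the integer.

F0 = init (7 atoms)
F1 = F0 ∪ {marked(e), near(a,b), near(b,b), near(e,a), near(e,b)}  (12 atoms)
goal ⊆ F1  ⇒  h_max = 1

1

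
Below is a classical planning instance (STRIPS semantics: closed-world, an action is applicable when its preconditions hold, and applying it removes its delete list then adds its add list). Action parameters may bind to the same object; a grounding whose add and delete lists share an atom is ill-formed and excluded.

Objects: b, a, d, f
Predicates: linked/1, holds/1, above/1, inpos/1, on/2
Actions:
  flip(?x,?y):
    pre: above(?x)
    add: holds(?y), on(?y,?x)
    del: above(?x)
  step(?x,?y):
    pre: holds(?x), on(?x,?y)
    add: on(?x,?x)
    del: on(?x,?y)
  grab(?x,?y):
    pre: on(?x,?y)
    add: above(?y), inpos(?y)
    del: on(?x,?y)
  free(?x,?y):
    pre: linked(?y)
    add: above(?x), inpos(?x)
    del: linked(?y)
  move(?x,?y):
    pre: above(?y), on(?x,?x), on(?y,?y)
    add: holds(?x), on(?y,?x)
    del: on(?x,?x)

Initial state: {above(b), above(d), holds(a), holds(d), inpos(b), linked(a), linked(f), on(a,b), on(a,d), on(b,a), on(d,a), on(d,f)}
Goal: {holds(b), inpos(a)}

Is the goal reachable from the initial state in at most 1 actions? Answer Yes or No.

1. flip(b,b)  →  {above(d), holds(a), holds(b), holds(d), inpos(b), linked(a), linked(f), on(a,b), on(a,d), on(b,a), on(b,b), on(d,a), on(d,f)}
2. grab(b,a)  →  {above(a), above(d), holds(a), holds(b), holds(d), inpos(a), inpos(b), linked(a), linked(f), on(a,b), on(a,d), on(b,b), on(d,a), on(d,f)}
optimal plan length = 2; 2 > 1

No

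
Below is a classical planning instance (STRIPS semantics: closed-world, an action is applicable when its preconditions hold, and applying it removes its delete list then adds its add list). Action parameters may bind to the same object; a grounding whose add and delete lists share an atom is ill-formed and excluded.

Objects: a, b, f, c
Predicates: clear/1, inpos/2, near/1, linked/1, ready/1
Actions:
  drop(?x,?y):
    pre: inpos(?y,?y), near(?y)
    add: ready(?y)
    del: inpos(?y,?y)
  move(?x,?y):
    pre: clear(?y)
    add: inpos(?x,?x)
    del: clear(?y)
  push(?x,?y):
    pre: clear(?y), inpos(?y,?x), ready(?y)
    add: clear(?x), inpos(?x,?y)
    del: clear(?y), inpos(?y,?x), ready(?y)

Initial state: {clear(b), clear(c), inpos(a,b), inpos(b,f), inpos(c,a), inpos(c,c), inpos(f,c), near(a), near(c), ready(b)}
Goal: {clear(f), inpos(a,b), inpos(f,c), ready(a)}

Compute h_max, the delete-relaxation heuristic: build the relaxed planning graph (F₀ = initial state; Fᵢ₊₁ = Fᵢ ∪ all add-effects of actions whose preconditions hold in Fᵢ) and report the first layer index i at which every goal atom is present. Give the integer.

F0 = init (10 atoms)
F1 = F0 ∪ {clear(f), inpos(a,a), inpos(b,b), inpos(f,b), inpos(f,f), ready(c)}  (16 atoms)
F2 = F1 ∪ {clear(a), inpos(a,c), ready(a)}  (19 atoms)
goal ⊆ F2  ⇒  h_max = 2

2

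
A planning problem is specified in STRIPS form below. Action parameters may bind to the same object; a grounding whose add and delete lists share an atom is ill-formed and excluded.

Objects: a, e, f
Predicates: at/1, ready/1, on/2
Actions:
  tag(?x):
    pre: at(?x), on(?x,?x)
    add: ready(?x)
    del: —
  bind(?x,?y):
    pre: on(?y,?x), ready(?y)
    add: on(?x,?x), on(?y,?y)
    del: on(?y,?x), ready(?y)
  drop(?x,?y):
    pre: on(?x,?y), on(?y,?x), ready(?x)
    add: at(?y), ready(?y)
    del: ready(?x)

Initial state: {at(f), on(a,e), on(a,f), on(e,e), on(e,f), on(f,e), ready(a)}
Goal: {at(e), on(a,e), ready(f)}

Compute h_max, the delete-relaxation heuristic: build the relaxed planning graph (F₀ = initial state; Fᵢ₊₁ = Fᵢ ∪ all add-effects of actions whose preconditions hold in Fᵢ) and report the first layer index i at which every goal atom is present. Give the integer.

F0 = init (7 atoms)
F1 = F0 ∪ {on(a,a), on(f,f)}  (9 atoms)
F2 = F1 ∪ {ready(f)}  (10 atoms)
F3 = F2 ∪ {at(e), ready(e)}  (12 atoms)
goal ⊆ F3  ⇒  h_max = 3

3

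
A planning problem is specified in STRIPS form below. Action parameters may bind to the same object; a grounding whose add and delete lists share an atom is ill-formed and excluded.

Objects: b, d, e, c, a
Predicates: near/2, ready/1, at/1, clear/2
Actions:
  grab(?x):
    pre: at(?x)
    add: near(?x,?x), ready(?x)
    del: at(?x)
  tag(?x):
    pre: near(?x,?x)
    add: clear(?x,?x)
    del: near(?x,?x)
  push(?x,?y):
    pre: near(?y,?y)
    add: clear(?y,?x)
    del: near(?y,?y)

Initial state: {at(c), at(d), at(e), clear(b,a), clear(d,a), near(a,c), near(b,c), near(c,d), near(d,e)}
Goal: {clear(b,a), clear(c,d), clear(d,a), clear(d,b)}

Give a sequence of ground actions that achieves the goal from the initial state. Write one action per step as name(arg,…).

1. grab(d)  →  {at(c), at(e), clear(b,a), clear(d,a), near(a,c), near(b,c), near(c,d), near(d,d), near(d,e), ready(d)}
2. grab(c)  →  {at(e), clear(b,a), clear(d,a), near(a,c), near(b,c), near(c,c), near(c,d), near(d,d), near(d,e), ready(c), ready(d)}
3. push(b,d)  →  {at(e), clear(b,a), clear(d,a), clear(d,b), near(a,c), near(b,c), near(c,c), near(c,d), near(d,e), ready(c), ready(d)}
4. push(d,c)  →  {at(e), clear(b,a), clear(c,d), clear(d,a), clear(d,b), near(a,c), near(b,c), near(c,d), near(d,e), ready(c), ready(d)}

grab(d); grab(c); push(b,d); push(d,c)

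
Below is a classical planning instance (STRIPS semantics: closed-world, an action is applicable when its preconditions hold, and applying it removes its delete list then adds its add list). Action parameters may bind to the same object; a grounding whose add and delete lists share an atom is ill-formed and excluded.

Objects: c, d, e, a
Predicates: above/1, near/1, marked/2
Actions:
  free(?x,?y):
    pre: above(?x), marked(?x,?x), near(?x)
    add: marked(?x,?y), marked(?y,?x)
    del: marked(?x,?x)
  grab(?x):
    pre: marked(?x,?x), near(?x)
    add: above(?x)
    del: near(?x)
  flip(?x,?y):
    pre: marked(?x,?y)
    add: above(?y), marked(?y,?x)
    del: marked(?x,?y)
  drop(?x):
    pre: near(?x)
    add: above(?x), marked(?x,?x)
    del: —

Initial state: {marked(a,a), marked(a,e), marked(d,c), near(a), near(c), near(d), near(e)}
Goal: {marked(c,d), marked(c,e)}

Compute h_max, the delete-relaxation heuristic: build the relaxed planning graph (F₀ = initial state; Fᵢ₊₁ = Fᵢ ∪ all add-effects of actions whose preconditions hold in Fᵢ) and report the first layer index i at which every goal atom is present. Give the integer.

2

F0 = init (7 atoms)
F1 = F0 ∪ {above(a), above(c), above(d), above(e), marked(c,c), marked(c,d), marked(d,d), marked(e,a), marked(e,e)}  (16 atoms)
F2 = F1 ∪ {marked(a,c), marked(a,d), marked(c,a), marked(c,e), marked(d,a), marked(d,e), marked(e,c), marked(e,d)}  (24 atoms)
goal ⊆ F2  ⇒  h_max = 2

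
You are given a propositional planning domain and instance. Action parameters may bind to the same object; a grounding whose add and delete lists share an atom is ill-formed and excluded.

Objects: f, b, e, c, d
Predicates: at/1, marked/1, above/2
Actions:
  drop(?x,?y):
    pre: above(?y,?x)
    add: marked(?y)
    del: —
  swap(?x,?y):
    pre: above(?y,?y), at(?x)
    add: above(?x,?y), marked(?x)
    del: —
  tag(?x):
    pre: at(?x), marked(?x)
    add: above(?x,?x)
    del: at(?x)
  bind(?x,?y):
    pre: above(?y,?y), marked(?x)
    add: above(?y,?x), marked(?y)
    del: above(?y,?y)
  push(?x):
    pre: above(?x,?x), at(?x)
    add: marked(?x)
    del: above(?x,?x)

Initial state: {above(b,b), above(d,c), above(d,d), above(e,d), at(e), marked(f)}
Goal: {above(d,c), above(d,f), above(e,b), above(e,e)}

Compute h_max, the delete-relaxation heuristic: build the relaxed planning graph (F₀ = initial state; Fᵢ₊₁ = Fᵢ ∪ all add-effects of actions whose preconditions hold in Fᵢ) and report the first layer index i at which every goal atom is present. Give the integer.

F0 = init (6 atoms)
F1 = F0 ∪ {above(b,f), above(d,f), above(e,b), marked(b), marked(d), marked(e)}  (12 atoms)
F2 = F1 ∪ {above(b,d), above(b,e), above(d,b), above(d,e), above(e,e)}  (17 atoms)
goal ⊆ F2  ⇒  h_max = 2

2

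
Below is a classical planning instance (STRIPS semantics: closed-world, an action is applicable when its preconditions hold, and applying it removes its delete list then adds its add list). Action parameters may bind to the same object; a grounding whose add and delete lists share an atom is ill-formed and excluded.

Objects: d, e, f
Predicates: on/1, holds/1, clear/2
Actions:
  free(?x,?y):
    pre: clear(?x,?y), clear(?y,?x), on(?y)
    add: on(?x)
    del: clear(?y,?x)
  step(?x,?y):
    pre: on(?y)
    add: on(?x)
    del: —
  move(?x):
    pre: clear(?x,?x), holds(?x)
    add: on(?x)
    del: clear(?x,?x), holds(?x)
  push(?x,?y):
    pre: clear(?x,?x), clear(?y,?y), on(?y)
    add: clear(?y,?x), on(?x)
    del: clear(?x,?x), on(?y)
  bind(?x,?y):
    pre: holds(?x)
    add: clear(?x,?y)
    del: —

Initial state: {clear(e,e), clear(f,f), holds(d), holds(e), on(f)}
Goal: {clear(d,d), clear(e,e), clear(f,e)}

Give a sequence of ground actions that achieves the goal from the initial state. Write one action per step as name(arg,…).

1. push(e,f)  →  {clear(f,e), clear(f,f), holds(d), holds(e), on(e)}
2. bind(d,d)  →  {clear(d,d), clear(f,e), clear(f,f), holds(d), holds(e), on(e)}
3. bind(e,e)  →  {clear(d,d), clear(e,e), clear(f,e), clear(f,f), holds(d), holds(e), on(e)}

push(e,f); bind(d,d); bind(e,e)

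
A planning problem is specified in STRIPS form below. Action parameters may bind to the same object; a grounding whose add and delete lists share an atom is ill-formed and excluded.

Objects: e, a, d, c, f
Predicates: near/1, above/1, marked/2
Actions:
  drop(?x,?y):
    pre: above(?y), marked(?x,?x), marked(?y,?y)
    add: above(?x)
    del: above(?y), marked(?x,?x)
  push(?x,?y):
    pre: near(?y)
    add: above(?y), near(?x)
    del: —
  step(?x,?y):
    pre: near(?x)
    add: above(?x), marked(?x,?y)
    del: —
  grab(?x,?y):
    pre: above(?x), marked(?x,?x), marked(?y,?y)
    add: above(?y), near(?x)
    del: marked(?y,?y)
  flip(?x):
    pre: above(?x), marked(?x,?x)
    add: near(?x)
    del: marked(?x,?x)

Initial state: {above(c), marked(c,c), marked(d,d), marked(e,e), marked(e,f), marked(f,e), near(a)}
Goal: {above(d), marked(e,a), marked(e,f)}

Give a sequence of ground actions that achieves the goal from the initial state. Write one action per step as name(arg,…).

1. drop(d,c)  →  {above(d), marked(c,c), marked(e,e), marked(e,f), marked(f,e), near(a)}
2. push(e,a)  →  {above(a), above(d), marked(c,c), marked(e,e), marked(e,f), marked(f,e), near(a), near(e)}
3. step(e,a)  →  {above(a), above(d), above(e), marked(c,c), marked(e,a), marked(e,e), marked(e,f), marked(f,e), near(a), near(e)}

drop(d,c); push(e,a); step(e,a)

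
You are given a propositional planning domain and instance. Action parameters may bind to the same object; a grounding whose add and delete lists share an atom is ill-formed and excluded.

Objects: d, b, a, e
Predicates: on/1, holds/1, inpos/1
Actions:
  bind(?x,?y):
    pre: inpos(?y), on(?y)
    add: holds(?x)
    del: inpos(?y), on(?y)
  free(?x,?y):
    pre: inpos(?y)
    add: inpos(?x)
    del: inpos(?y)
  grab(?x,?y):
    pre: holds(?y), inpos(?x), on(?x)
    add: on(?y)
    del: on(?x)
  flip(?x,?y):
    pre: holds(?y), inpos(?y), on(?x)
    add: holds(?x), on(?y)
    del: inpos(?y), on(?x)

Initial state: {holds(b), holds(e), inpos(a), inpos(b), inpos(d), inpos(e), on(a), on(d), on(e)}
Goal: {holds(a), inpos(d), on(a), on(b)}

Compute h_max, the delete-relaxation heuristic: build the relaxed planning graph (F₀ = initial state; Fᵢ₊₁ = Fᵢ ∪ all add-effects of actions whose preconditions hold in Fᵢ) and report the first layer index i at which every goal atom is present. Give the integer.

F0 = init (9 atoms)
F1 = F0 ∪ {holds(a), holds(d), on(b)}  (12 atoms)
goal ⊆ F1  ⇒  h_max = 1

1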